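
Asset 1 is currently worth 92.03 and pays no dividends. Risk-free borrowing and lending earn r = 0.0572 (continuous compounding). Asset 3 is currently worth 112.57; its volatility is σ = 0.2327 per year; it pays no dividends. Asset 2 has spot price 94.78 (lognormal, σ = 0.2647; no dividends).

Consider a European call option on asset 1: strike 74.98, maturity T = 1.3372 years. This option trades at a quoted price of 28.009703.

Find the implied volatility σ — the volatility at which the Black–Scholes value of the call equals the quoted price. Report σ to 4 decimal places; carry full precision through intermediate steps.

sigma = 0.3788

At σ = 0.3788 the Black–Scholes value reproduces the quote:
σ√T = 0.3788·√1.3372 = 0.438034
d₁ = (ln(S/K) + (r+σ²/2)T) / (σ√T) = (ln(92.03/74.98) + (0.0572+0.3788²/2)·1.3372) / 0.438034 = (0.204893 + 0.172425) / 0.438034 = 0.861389
d₂ = d₁ − σ√T = 0.861389 − 0.438034 = 0.423355
e^{−rT} = 0.926364
N(d₁) = 0.805488,  N(d₂) = 0.663982
V = S·N(d₁) − K·e^{−rT}·N(d₂) = 74.129075 − 46.119373 = 28.009703 (matching the quote); vega is positive throughout, so no other σ reproduces this price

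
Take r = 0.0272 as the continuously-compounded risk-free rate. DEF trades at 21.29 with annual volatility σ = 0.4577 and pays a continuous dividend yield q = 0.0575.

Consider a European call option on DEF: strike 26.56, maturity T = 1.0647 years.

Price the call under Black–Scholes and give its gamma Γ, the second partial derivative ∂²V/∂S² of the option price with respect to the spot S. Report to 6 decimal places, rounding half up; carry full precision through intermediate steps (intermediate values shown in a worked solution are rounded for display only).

σ√T = 0.4577·√1.0647 = 0.472275
d₁ = (ln(S/K) + (r−q+σ²/2)T) / (σ√T) = (ln(21.29/26.56) + (0.0272−0.0575+0.4577²/2)·1.0647) / 0.472275 = (-0.221169 + 0.079261) / 0.472275 = -0.300477
d₂ = d₁ − σ√T = -0.300477 − 0.472275 = -0.772752
e^{−rT} = 0.971455
e^{−qT} = 0.940616
N(d₁) = 0.381907,  N(d₂) = 0.219835
Call price V = S·e^{−qT}·N(d₁) − K·e^{−rT}·N(d₂) = 7.647954 − 5.672144 = 1.975810
φ(d₁) = (1/√(2π))·e^{−d₁²/2} = 0.381333
Γ = e^{−qT}·φ(d₁) / (S·σ·√T) = 0.035674

price = 1.975810
Γ = 0.035674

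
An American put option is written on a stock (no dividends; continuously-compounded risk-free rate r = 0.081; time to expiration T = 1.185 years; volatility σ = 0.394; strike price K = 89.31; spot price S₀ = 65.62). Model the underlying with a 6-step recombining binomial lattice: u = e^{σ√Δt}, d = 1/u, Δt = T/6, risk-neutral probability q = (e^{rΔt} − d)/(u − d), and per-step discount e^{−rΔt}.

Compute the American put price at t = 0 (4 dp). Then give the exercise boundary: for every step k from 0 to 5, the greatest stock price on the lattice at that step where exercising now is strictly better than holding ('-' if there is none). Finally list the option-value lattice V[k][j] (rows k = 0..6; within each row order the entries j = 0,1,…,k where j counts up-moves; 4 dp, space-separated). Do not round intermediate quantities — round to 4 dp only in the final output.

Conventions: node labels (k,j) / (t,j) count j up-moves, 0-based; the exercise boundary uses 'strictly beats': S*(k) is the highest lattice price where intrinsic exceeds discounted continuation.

Δt=0.19750  u=1.19136  d=0.83938  q=0.50215  discount=0.98413
step 6 (expiry): payoffs max(K−S,0) = 66.3605 56.7368 43.0774 23.6900 0.0000 0.0000 0.0000
step 5: (k=5,j=0): S=27.3412, K−S=61.9688, hold=60.5515 ⇒ V=61.9688 exercise | (k=5,j=1): S=38.8065, K−S=50.5035, hold=49.0861 ⇒ V=50.5035 exercise | (k=5,j=2): S=55.0798, K−S=34.2302, hold=32.8128 ⇒ V=34.2302 exercise | (k=5,j=3): S=78.1772, K−S=11.1328, hold=11.6069 ⇒ V=11.6069 continue | (k=5,j=4): S=110.9603, K−S=0.0000, hold=0.0000 ⇒ V=0.0000 continue | (k=5,j=5): S=157.4909, K−S=0.0000, hold=0.0000 ⇒ V=0.0000 continue  boundary S*=55.0798
step 4: (k=4,j=0): S=32.5732, K−S=56.7368, hold=55.3194 ⇒ V=56.7368 exercise | (k=4,j=1): S=46.2326, K−S=43.0774, hold=41.6600 ⇒ V=43.0774 exercise | (k=4,j=2): S=65.6200, K−S=23.6900, hold=22.5069 ⇒ V=23.6900 exercise | (k=4,j=3): S=93.1374, K−S=0.0000, hold=5.6867 ⇒ V=5.6867 continue | (k=4,j=4): S=132.1940, K−S=0.0000, hold=0.0000 ⇒ V=0.0000 continue  boundary S*=65.6200
step 3: (k=3,j=0): S=38.8065, K−S=50.5035, hold=49.0861 ⇒ V=50.5035 exercise | (k=3,j=1): S=55.0798, K−S=34.2302, hold=32.8128 ⇒ V=34.2302 exercise | (k=3,j=2): S=78.1772, K−S=11.1328, hold=14.4171 ⇒ V=14.4171 continue | (k=3,j=3): S=110.9603, K−S=0.0000, hold=2.7862 ⇒ V=2.7862 continue  boundary S*=55.0798
step 2: (k=2,j=0): S=46.2326, K−S=43.0774, hold=41.6600 ⇒ V=43.0774 exercise | (k=2,j=1): S=65.6200, K−S=23.6900, hold=23.8957 ⇒ V=23.8957 continue | (k=2,j=2): S=93.1374, K−S=0.0000, hold=8.4405 ⇒ V=8.4405 continue  boundary S*=46.2326
step 1: (k=1,j=0): S=55.0798, K−S=34.2302, hold=32.9145 ⇒ V=34.2302 exercise | (k=1,j=1): S=78.1772, K−S=11.1328, hold=15.8788 ⇒ V=15.8788 continue  boundary S*=55.0798
step 0: (k=0,j=0): S=65.6200, K−S=23.6900, hold=24.6180 ⇒ V=24.6180 continue  boundary S*=-

price = 24.6180
boundary = - 55.0798 46.2326 55.0798 65.6200 55.0798
tree:
24.6180
34.2302 15.8788
43.0774 23.8957 8.4405
50.5035 34.2302 14.4171 2.7862
56.7368 43.0774 23.6900 5.6867 0.0000
61.9688 50.5035 34.2302 11.6069 0.0000 0.0000
66.3605 56.7368 43.0774 23.6900 0.0000 0.0000 0.0000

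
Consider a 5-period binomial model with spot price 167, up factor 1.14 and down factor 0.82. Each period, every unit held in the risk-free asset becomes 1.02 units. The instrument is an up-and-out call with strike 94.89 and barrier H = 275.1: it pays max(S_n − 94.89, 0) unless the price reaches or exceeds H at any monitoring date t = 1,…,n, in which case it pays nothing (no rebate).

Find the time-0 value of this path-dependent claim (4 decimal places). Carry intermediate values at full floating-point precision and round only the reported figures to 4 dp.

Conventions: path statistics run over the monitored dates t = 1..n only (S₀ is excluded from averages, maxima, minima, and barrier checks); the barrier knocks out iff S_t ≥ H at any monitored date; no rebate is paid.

No-arbitrage gives p* = (R−d)/(u−d) = 0.6250: enumerate every path, weight its payoff by its p*-probability, and discount by R^5.
Enumerate all 2^5 = 32 price paths (U = up ×1.14, D = down ×0.82); each path with k up-moves has probability p*^k·(1−p*)^(5−k).
DDDDD: M=136.9400, payoff=0.0000, prob=0.007416
UDDDD: M=190.3800, payoff=0.0000, prob=0.012360
DUDDD: M=156.1116, payoff=0.0000, prob=0.012360
UUDDD: M=217.0332, payoff=24.7752, prob=0.020599
DDUDD: M=136.9400, payoff=0.0000, prob=0.012360
UDUDD: M=190.3800, payoff=24.7752, prob=0.020599
DUUDD: M=177.9672, payoff=24.7752, prob=0.020599
UUUDD: M=247.4178, payoff=71.4738, prob=0.034332
DDDUD: M=136.9400, payoff=0.0000, prob=0.012360
UDDUD: M=190.3800, payoff=24.7752, prob=0.020599
DUDUD: M=156.1116, payoff=24.7752, prob=0.020599
UUDUD: M=217.0332, payoff=71.4738, prob=0.034332
DDUUD: M=145.9331, payoff=24.7752, prob=0.020599
UDUUD: M=202.8826, payoff=71.4738, prob=0.034332
DUUUD: M=202.8826, payoff=71.4738, prob=0.034332
UUUUD: M=282.0563, payoff=0.0000, prob=0.057220
DDDDU: M=136.9400, payoff=0.0000, prob=0.012360
UDDDU: M=190.3800, payoff=24.7752, prob=0.020599
DUDDU: M=156.1116, payoff=24.7752, prob=0.020599
UUDDU: M=217.0332, payoff=71.4738, prob=0.034332
DDUDU: M=136.9400, payoff=24.7752, prob=0.020599
UDUDU: M=190.3800, payoff=71.4738, prob=0.034332
DUUDU: M=177.9672, payoff=71.4738, prob=0.034332
UUUDU: M=247.4178, payoff=136.3962, prob=0.057220
DDDUU: M=136.9400, payoff=24.7752, prob=0.020599
UDDUU: M=190.3800, payoff=71.4738, prob=0.034332
DUDUU: M=166.3638, payoff=71.4738, prob=0.034332
UUDUU: M=231.2862, payoff=136.3962, prob=0.057220
DDUUU: M=166.3638, payoff=71.4738, prob=0.034332
UDUUU: M=231.2862, payoff=136.3962, prob=0.057220
DUUUU: M=231.2862, payoff=136.3962, prob=0.057220
UUUUU: M=321.5442, payoff=0.0000, prob=0.095367
Price = Σ prob·payoff / R^5 = 60.860708 / 1.104081 = 55.1234

price = 55.1234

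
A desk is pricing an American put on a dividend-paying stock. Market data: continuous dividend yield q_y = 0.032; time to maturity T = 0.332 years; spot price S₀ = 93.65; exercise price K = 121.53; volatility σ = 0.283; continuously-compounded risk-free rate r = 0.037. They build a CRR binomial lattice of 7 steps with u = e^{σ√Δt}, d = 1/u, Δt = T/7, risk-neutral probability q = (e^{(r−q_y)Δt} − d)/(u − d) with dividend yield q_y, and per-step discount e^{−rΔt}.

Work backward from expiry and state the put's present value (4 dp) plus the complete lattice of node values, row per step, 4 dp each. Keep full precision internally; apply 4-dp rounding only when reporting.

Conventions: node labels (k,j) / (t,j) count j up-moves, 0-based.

params: Δt=0.04743 u=1.06357 d=0.94023 q=0.48652 e^(-rΔt)=0.99825
t_7 payoffs: 60.6965 52.7162 43.6890 33.4776 21.9266 8.8603 0.0000 0.0000
k=6: node(6,0) S=64.7007 payoff=56.8293 vs cont=56.7143 → 56.8293 [stop]  node(6,1) S=73.1884 payoff=48.3416 vs cont=48.2396 → 48.3416 [stop]  node(6,2) S=82.7894 payoff=38.7406 vs cont=38.6530 → 38.7406 [stop]  node(6,3) S=93.6500 payoff=27.8800 vs cont=27.8089 → 27.8800 [stop]  node(6,4) S=105.9353 payoff=15.5947 vs cont=15.5423 → 15.5947 [stop]  node(6,5) S=119.8322 payoff=1.6978 vs cont=4.5416 → 4.5416 [wait]  node(6,6) S=135.5522 payoff=0.0000 vs cont=0.0000 → 0.0000 [wait]
k=5: node(5,0) S=68.8138 payoff=52.7162 vs cont=52.6075 → 52.7162 [stop]  node(5,1) S=77.8410 payoff=43.6890 vs cont=43.5940 → 43.6890 [stop]  node(5,2) S=88.0524 payoff=33.4776 vs cont=33.3980 → 33.4776 [stop]  node(5,3) S=99.6034 payoff=21.9266 vs cont=21.8646 → 21.9266 [stop]  node(5,4) S=112.6697 payoff=8.8603 vs cont=10.1992 → 10.1992 [wait]  node(5,5) S=127.4501 payoff=0.0000 vs cont=2.3279 → 2.3279 [wait]
k=4: node(4,0) S=73.1884 payoff=48.3416 vs cont=48.2396 → 48.3416 [stop]  node(4,1) S=82.7894 payoff=38.7406 vs cont=38.6530 → 38.7406 [stop]  node(4,2) S=93.6500 payoff=27.8800 vs cont=27.8089 → 27.8800 [stop]  node(4,3) S=105.9353 payoff=15.5947 vs cont=16.1926 → 16.1926 [wait]  node(4,4) S=119.8322 payoff=1.6978 vs cont=6.3585 → 6.3585 [wait]
k=3: node(3,0) S=77.8410 payoff=43.6890 vs cont=43.5940 → 43.6890 [stop]  node(3,1) S=88.0524 payoff=33.4776 vs cont=33.3980 → 33.4776 [stop]  node(3,2) S=99.6034 payoff=21.9266 vs cont=22.1549 → 22.1549 [wait]  node(3,3) S=112.6697 payoff=8.8603 vs cont=11.3881 → 11.3881 [wait]
k=2: node(2,0) S=82.7894 payoff=38.7406 vs cont=38.6530 → 38.7406 [stop]  node(2,1) S=93.6500 payoff=27.8800 vs cont=27.9198 → 27.9198 [wait]  node(2,2) S=105.9353 payoff=15.5947 vs cont=16.8870 → 16.8870 [wait]
k=1: node(1,0) S=88.0524 payoff=33.4776 vs cont=33.4174 → 33.4776 [stop]  node(1,1) S=99.6034 payoff=21.9266 vs cont=22.5126 → 22.5126 [wait]
k=0: node(0,0) S=93.6500 payoff=27.8800 vs cont=28.0936 → 28.0936 [wait]

price = 28.0936
tree:
28.0936
33.4776 22.5126
38.7406 27.9198 16.8870
43.6890 33.4776 22.1549 11.3881
48.3416 38.7406 27.8800 16.1926 6.3585
52.7162 43.6890 33.4776 21.9266 10.1992 2.3279
56.8293 48.3416 38.7406 27.8800 15.5947 4.5416 0.0000
60.6965 52.7162 43.6890 33.4776 21.9266 8.8603 0.0000 0.0000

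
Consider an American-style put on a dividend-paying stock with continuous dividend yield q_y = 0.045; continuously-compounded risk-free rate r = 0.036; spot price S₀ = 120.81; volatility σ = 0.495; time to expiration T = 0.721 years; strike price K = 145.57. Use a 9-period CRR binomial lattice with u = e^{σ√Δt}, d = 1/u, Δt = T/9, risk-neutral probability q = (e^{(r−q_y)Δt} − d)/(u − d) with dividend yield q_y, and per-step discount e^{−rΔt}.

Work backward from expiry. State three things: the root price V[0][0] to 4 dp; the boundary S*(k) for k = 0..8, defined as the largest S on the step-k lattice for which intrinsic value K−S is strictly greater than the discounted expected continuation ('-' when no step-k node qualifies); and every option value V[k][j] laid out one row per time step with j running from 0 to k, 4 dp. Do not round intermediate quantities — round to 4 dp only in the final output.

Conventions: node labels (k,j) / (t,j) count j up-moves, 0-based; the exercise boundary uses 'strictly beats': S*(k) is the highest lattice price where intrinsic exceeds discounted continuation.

price = 36.3626
boundary = - - - - 68.9790 79.3530 91.2872 105.0162 91.2872
tree:
36.3626
45.7176 25.7162
55.9112 34.1551 16.0682
66.4103 44.0570 22.8593 8.2751
76.5910 54.9919 31.6222 12.8167 3.0480
85.6088 66.2170 42.2883 19.4224 5.2188 0.5439
93.4477 76.5910 54.2828 28.6110 8.8638 1.0149 0.0000
100.2618 85.6088 66.2170 40.5538 14.9083 1.8934 0.0000 0.0000
106.1850 93.4477 76.5910 54.2828 24.7755 3.5326 0.0000 0.0000 0.0000
111.3339 100.2618 85.6088 66.2170 40.5538 6.5909 0.0000 0.0000 0.0000 0.0000

params: Δt=0.08011 u=1.15039 d=0.86927 q=0.46247 e^(-rΔt)=0.99712
t_9 payoffs: 111.3339 100.2618 85.6088 66.2170 40.5538 6.5909 0.0000 0.0000 0.0000 0.0000
t_8: node(8,0) S=39.3850 payoff=106.1850 vs cont=105.9075 → 106.1850 [stop]  node(8,1) S=52.1223 payoff=93.4477 vs cont=93.2160 → 93.4477 [stop]  node(8,2) S=68.9790 payoff=76.5910 vs cont=76.4200 → 76.5910 [stop]  node(8,3) S=91.2872 payoff=54.2828 vs cont=54.1921 → 54.2828 [stop]  node(8,4) S=120.8100 payoff=24.7600 vs cont=24.7755 → 24.7755 [wait]  node(8,5) S=159.8807 payoff=0.0000 vs cont=3.5326 → 3.5326 [wait]  node(8,6) S=211.5870 payoff=0.0000 vs cont=0.0000 → 0.0000 [wait]  node(8,7) S=280.0155 payoff=0.0000 vs cont=0.0000 → 0.0000 [wait]  node(8,8) S=370.5742 payoff=0.0000 vs cont=0.0000 → 0.0000 [wait]  ⇒ S*(8)=91.2872
t_7: node(7,0) S=45.3082 payoff=100.2618 vs cont=100.0056 → 100.2618 [stop]  node(7,1) S=59.9612 payoff=85.6088 vs cont=85.4054 → 85.6088 [stop]  node(7,2) S=79.3530 payoff=66.2170 vs cont=66.0833 → 66.2170 [stop]  node(7,3) S=105.0162 payoff=40.5538 vs cont=40.5196 → 40.5538 [stop]  node(7,4) S=138.9791 payoff=6.5909 vs cont=14.9083 → 14.9083 [wait]  node(7,5) S=183.9257 payoff=0.0000 vs cont=1.8934 → 1.8934 [wait]  node(7,6) S=243.4084 payoff=0.0000 vs cont=0.0000 → 0.0000 [wait]  node(7,7) S=322.1281 payoff=0.0000 vs cont=0.0000 → 0.0000 [wait]  ⇒ S*(7)=105.0162
t_6: node(6,0) S=52.1223 payoff=93.4477 vs cont=93.2160 → 93.4477 [stop]  node(6,1) S=68.9790 payoff=76.5910 vs cont=76.4200 → 76.5910 [stop]  node(6,2) S=91.2872 payoff=54.2828 vs cont=54.1921 → 54.2828 [stop]  node(6,3) S=120.8100 payoff=24.7600 vs cont=28.6110 → 28.6110 [wait]  node(6,4) S=159.8807 payoff=0.0000 vs cont=8.8638 → 8.8638 [wait]  node(6,5) S=211.5870 payoff=0.0000 vs cont=1.0149 → 1.0149 [wait]  node(6,6) S=280.0155 payoff=0.0000 vs cont=0.0000 → 0.0000 [wait]  ⇒ S*(6)=91.2872
t_5: node(5,0) S=59.9612 payoff=85.6088 vs cont=85.4054 → 85.6088 [stop]  node(5,1) S=79.3530 payoff=66.2170 vs cont=66.0833 → 66.2170 [stop]  node(5,2) S=105.0162 payoff=40.5538 vs cont=42.2883 → 42.2883 [wait]  node(5,3) S=138.9791 payoff=6.5909 vs cont=19.4224 → 19.4224 [wait]  node(5,4) S=183.9257 payoff=0.0000 vs cont=5.2188 → 5.2188 [wait]  node(5,5) S=243.4084 payoff=0.0000 vs cont=0.5439 → 0.5439 [wait]  ⇒ S*(5)=79.3530
t_4: node(4,0) S=68.9790 payoff=76.5910 vs cont=76.4200 → 76.5910 [stop]  node(4,1) S=91.2872 payoff=54.2828 vs cont=54.9919 → 54.9919 [wait]  node(4,2) S=120.8100 payoff=24.7600 vs cont=31.6222 → 31.6222 [wait]  node(4,3) S=159.8807 payoff=0.0000 vs cont=12.8167 → 12.8167 [wait]  node(4,4) S=211.5870 payoff=0.0000 vs cont=3.0480 → 3.0480 [wait]  ⇒ S*(4)=68.9790
t_3: node(3,0) S=79.3530 payoff=66.2170 vs cont=66.4103 → 66.4103 [wait]  node(3,1) S=105.0162 payoff=40.5538 vs cont=44.0570 → 44.0570 [wait]  node(3,2) S=138.9791 payoff=6.5909 vs cont=22.8593 → 22.8593 [wait]  node(3,3) S=183.9257 payoff=0.0000 vs cont=8.2751 → 8.2751 [wait]  ⇒ S*(3)=-
t_2: node(2,0) S=91.2872 payoff=54.2828 vs cont=55.9112 → 55.9112 [wait]  node(2,1) S=120.8100 payoff=24.7600 vs cont=34.1551 → 34.1551 [wait]  node(2,2) S=159.8807 payoff=0.0000 vs cont=16.0682 → 16.0682 [wait]  ⇒ S*(2)=-
t_1: node(1,0) S=105.0162 payoff=40.5538 vs cont=45.7176 → 45.7176 [wait]  node(1,1) S=138.9791 payoff=6.5909 vs cont=25.7162 → 25.7162 [wait]  ⇒ S*(1)=-
t_0: node(0,0) S=120.8100 payoff=24.7600 vs cont=36.3626 → 36.3626 [wait]  ⇒ S*(0)=-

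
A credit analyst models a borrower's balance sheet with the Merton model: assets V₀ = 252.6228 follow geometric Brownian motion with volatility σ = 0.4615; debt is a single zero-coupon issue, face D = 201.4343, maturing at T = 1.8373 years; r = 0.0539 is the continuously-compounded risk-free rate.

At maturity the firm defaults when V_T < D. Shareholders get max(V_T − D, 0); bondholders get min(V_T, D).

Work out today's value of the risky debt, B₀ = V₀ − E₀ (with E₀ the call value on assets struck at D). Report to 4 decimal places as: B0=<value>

Work the structural quantities from V₀ = 252.6228 against face 201.4343:
d₁ = [ln(V₀/D) + (r + σ²/2)T] / (σ√T)
   = [ln(252.6228/201.4343) + (0.0539 + 0.5·0.4615²)·1.8373] / (0.4615·√1.8373)
   = [0.226434 + 0.294687] / 0.625550 = 0.833061
d₂ = d₁ − σ√T = 0.833061 − 0.625550 = 0.207511
N(d₁) = 0.797595,  N(d₂) = 0.582195,  e^(−rT) = 0.905715
E₀ = V₀·N(d₁) − D·e^(−rT)·N(d₂)
   = 252.6228·0.797595 − 201.4343·0.905715·0.582195 = 95.273813
B₀ = V₀ − E₀ = 252.6228 − 95.273813 = 157.348987

B0=157.3490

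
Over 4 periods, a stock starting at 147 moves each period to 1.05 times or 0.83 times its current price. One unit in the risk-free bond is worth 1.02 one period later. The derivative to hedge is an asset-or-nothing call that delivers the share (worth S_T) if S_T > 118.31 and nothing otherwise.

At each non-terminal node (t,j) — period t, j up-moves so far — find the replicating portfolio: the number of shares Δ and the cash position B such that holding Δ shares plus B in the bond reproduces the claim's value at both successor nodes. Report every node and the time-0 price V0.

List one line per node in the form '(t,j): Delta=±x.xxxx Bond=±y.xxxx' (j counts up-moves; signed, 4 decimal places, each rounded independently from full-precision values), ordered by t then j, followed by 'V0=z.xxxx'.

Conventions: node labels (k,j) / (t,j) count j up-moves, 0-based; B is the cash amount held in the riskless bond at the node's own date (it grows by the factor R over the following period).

The replicating-portfolio and risk-neutral prices coincide; use p* = (1.02−0.83)/(1.05−0.83) = 0.8636 for the latter.
Payoffs at expiry: V(4,0)=0.0000, V(4,1)=0.0000, V(4,2)=0.0000, V(4,3)=141.2418, V(4,4)=178.6794
(3,0): S=84.0527. Δ = (V_up−V_dn)/(S_up−S_dn) = (0.0000−0.0000)/(88.2553−69.7637) = 0.0000. V = [p*·0.0000 + (1−p*)·0.0000]/1.02 = 0.0000. B = V − Δ·S = 0.0000.
(3,1): S=106.3317. Δ = (V_up−V_dn)/(S_up−S_dn) = (0.0000−0.0000)/(111.6483−88.2553) = 0.0000. V = [p*·0.0000 + (1−p*)·0.0000]/1.02 = 0.0000. B = V − Δ·S = 0.0000.
(3,2): S=134.5160. Δ = (V_up−V_dn)/(S_up−S_dn) = (141.2418−0.0000)/(141.2418−111.6483) = 4.7727. V = [p*·141.2418 + (1−p*)·0.0000]/1.02 = 119.5898. B = V − Δ·S = -522.4185.
(3,3): S=170.1709. Δ = (V_up−V_dn)/(S_up−S_dn) = (178.6794−141.2418)/(178.6794−141.2418) = 1.0000. V = [p*·178.6794 + (1−p*)·141.2418]/1.02 = 170.1709. B = V − Δ·S = 0.0000.
(2,0): S=101.2683. Δ = (V_up−V_dn)/(S_up−S_dn) = (0.0000−0.0000)/(106.3317−84.0527) = 0.0000. V = [p*·0.0000 + (1−p*)·0.0000]/1.02 = 0.0000. B = V − Δ·S = 0.0000.
(2,1): S=128.1105. Δ = (V_up−V_dn)/(S_up−S_dn) = (119.5898−0.0000)/(134.5160−106.3317) = 4.2431. V = [p*·119.5898 + (1−p*)·0.0000]/1.02 = 101.2569. B = V − Δ·S = -442.3330.
(2,2): S=162.0675. Δ = (V_up−V_dn)/(S_up−S_dn) = (170.1709−119.5898)/(170.1709−134.5160) = 1.4186. V = [p*·170.1709 + (1−p*)·119.5898]/1.02 = 160.0720. B = V − Δ·S = -69.8420.
(1,0): S=122.0100. Δ = (V_up−V_dn)/(S_up−S_dn) = (101.2569−0.0000)/(128.1105−101.2683) = 3.7723. V = [p*·101.2569 + (1−p*)·0.0000]/1.02 = 85.7345. B = V − Δ·S = -374.5244.
(1,1): S=154.3500. Δ = (V_up−V_dn)/(S_up−S_dn) = (160.0720−101.2569)/(162.0675−128.1105) = 1.7320. V = [p*·160.0720 + (1−p*)·101.2569]/1.02 = 149.0704. B = V − Δ·S = -118.2708.
(0,0): S=147.0000. Δ = (V_up−V_dn)/(S_up−S_dn) = (149.0704−85.7345)/(154.3500−122.0100) = 1.9584. V = [p*·149.0704 + (1−p*)·85.7345]/1.02 = 137.6801. B = V − Δ·S = -150.2103.
As a check, the time-0 holding Δ(0,0)·S0 + B(0,0) comes to 137.6801 — exactly V0.

(0,0): Delta=1.9584 Bond=-150.2103
(1,0): Delta=3.7723 Bond=-374.5244
(1,1): Delta=1.7320 Bond=-118.2708
(2,0): Delta=0.0000 Bond=0.0000
(2,1): Delta=4.2431 Bond=-442.3330
(2,2): Delta=1.4186 Bond=-69.8420
(3,0): Delta=0.0000 Bond=0.0000
(3,1): Delta=0.0000 Bond=0.0000
(3,2): Delta=4.7727 Bond=-522.4185
(3,3): Delta=1.0000 Bond=0.0000
V0=137.6801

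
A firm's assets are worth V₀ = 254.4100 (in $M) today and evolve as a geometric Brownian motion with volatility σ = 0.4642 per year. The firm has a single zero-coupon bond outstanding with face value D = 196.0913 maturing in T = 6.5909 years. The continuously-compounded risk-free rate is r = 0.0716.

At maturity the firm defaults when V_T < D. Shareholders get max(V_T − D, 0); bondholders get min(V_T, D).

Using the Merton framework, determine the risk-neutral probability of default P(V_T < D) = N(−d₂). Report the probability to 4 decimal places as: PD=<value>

Work the structural quantities from V₀ = 254.4100 against face 196.0913:
d₁ = [ln(V₀/D) + (r + σ²/2)T] / (σ√T)
   = [ln(254.4100/196.0913) + (0.0716 + 0.5·0.4642²)·6.5909] / (0.4642·√6.5909)
   = [0.260367 + 1.182017] / 1.191729 = 1.210329
d₂ = d₁ − σ√T = 1.210329 − 1.191729 = 0.018600
risk-neutral PD = N(−d₂) = N(-0.018600) = 0.492580

PD=0.4926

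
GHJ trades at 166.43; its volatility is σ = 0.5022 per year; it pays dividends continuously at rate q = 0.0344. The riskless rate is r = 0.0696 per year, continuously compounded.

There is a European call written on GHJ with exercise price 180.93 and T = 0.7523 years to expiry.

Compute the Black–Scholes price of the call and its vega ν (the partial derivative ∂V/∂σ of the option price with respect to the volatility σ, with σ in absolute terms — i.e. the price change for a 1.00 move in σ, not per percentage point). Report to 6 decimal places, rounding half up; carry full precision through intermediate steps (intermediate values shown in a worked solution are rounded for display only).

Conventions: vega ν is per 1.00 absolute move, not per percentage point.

σ√T = 0.5022·√0.7523 = 0.435584
d₁ = (ln(S/K) + (r−q+σ²/2)T) / (σ√T) = (ln(166.43/180.93) + (0.0696−0.0344+0.5022²/2)·0.7523) / 0.435584 = (-0.083535 + 0.121348) / 0.435584 = 0.086808
d₂ = d₁ − σ√T = 0.086808 − 0.435584 = -0.348776
e^{−rT} = 0.948987
e^{−qT} = 0.974453
N(d₁) = 0.534588,  N(d₂) = 0.363629
Call price V = S·e^{−qT}·N(d₁) − K·e^{−rT}·N(d₂) = 86.698533 − 62.435148 = 24.263385
φ(d₁) = (1/√(2π))·e^{−d₁²/2} = 0.397442
ν = S·e^{−qT}·φ(d₁)·√T = 55.906421

price = 24.263385
ν = 55.906421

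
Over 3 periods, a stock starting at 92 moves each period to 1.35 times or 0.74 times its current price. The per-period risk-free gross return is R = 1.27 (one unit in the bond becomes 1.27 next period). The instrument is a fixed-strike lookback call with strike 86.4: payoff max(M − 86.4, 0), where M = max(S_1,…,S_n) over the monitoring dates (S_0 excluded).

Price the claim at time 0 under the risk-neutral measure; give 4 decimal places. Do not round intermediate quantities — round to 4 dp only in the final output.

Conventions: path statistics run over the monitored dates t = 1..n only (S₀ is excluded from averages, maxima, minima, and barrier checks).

Risk-neutral up-probability p* = (R−d)/(u−d) = (1.27−0.74)/(1.35−0.74) = 0.8689; the claim prices as the p*-weighted sum of path payoffs discounted by R^3.
Enumerate all 2^3 = 8 price paths (U = up ×1.35, D = down ×0.74); each path with k up-moves has probability p*^k·(1−p*)^(3−k).
DDD: M=68.0800, payoff=0.0000, prob=0.002256
UDD: M=124.2000, payoff=37.8000, prob=0.014944
DUD: M=91.9080, payoff=5.5080, prob=0.014944
UUD: M=167.6700, payoff=81.2700, prob=0.099004
DDU: M=68.0800, payoff=0.0000, prob=0.014944
UDU: M=124.2000, payoff=37.8000, prob=0.099004
DUU: M=124.0758, payoff=37.6758, prob=0.099004
UUU: M=226.3545, payoff=139.9545, prob=0.655901
Price = Σ prob·payoff / R^3 = 107.961893 / 2.048383 = 52.7059

price = 52.7059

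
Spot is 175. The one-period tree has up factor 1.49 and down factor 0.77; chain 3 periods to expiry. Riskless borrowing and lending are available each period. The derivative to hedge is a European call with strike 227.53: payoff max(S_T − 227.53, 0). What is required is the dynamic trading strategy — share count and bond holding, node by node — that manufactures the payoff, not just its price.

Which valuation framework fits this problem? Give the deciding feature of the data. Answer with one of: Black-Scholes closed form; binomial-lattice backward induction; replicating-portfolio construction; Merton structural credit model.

framework: replicating-portfolio construction

Key observation: since the answer must list Δ and B at each node of the 1.49/0.77 lattice on 175, the replicating-portfolio method — solving the two-state system at every node — is the one that applies.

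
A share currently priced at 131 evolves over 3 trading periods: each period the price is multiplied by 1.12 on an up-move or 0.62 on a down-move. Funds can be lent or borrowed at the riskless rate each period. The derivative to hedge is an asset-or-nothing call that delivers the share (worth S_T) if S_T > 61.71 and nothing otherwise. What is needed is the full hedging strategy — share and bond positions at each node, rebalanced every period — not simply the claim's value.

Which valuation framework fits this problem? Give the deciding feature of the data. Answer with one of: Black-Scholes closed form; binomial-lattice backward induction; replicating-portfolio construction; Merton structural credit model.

framework: replicating-portfolio construction

Key observation: the mandate to exhibit the hedge at every date and state singles out the replicating-portfolio construction on the 3-period tree with factors 1.12 and 0.62 from 131.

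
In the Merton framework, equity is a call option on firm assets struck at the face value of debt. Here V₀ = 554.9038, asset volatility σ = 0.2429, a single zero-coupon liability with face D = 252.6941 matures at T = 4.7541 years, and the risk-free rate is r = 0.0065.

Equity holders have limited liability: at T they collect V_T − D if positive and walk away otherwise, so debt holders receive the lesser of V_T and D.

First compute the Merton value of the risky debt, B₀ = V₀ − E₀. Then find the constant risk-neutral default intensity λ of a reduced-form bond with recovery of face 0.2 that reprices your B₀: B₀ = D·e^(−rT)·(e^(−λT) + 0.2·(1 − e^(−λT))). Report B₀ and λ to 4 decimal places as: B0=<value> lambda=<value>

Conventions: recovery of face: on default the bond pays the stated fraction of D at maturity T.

Apply the equity-as-call identities (strike 252.6941, horizon 4.7541 years):
d₁ = [ln(V₀/D) + (r + σ²/2)T] / (σ√T)
   = [ln(554.9038/252.6941) + (0.0065 + 0.5·0.2429²)·4.7541] / (0.2429·√4.7541)
   = [0.786615 + 0.171149] / 0.529617 = 1.808409
d₂ = d₁ − σ√T = 1.808409 − 0.529617 = 1.278792
N(d₁) = 0.964729,  N(d₂) = 0.899515,  e^(−rT) = 0.969571
E₀ = V₀·N(d₁) − D·e^(−rT)·N(d₂)
   = 554.9038·0.964729 − 252.6941·0.969571·0.899515 = 314.946033
B₀ = V₀ − E₀ = 554.9038 − 314.946033 = 239.957767
e^(−λT) = (B₀·e^(rT)/D − 0.2)/(1 − 0.2) = (239.9578·1.031384/252.6941 − 0.2)/0.8 = 0.97425024
λ = −ln(0.97425024)/4.7541 = 0.005487

B0=239.9578 lambda=0.0055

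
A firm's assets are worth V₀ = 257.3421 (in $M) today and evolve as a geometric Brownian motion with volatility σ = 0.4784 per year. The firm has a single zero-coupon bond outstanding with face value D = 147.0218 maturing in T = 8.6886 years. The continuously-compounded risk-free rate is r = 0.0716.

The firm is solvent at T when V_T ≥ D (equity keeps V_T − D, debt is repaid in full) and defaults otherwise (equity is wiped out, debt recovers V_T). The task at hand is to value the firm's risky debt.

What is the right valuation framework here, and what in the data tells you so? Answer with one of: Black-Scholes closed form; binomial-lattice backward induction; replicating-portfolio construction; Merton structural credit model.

framework: Merton structural credit model

Key observation: with the firm-asset dynamics (V₀ = 257.3421) and a single zero-coupon liability of face 147.0218 given, debt value, spread, and default probability all derive from the option view of the balance sheet.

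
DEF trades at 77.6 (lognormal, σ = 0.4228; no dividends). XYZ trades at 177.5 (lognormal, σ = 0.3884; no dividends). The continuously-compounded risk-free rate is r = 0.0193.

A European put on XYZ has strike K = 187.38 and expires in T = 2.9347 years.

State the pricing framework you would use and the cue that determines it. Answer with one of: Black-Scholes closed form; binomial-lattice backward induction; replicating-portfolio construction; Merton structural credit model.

framework: Black-Scholes closed form

Key observation: everything needed for the exact continuous-time valuation of the European put on XYZ (strike 187.38) is given, and no feature rules the closed form out.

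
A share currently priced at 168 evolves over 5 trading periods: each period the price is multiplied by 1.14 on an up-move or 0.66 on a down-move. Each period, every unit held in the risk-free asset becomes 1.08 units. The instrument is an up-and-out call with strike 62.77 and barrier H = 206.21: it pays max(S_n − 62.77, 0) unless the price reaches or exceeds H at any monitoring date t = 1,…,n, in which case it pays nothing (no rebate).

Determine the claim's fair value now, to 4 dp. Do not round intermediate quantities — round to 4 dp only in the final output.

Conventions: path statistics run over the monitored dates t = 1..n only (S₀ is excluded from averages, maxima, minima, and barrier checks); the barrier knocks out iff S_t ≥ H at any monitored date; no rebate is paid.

With p* = (R−d)/(u−d) = 0.8750, sum probability × payoff across the paths and divide by R^5.
Enumerate all 2^5 = 32 price paths (U = up ×1.14, D = down ×0.66); each path with k up-moves has probability p*^k·(1−p*)^(5−k).
DDDDD: M=110.8800, payoff=0.0000, prob=0.000031
UDDDD: M=191.5200, payoff=0.0000, prob=0.000214
DUDDD: M=126.4032, payoff=0.0000, prob=0.000214
UUDDD: M=218.3328, payoff=0.0000, prob=0.001495
DDUDD: M=110.8800, payoff=0.0000, prob=0.000214
UDUDD: M=191.5200, payoff=0.0000, prob=0.001495
DUUDD: M=144.0996, payoff=0.0000, prob=0.001495
UUUDD: M=248.8994, payoff=0.0000, prob=0.010468
DDDUD: M=110.8800, payoff=0.0000, prob=0.000214
UDDUD: M=191.5200, payoff=0.0000, prob=0.001495
DUDUD: M=126.4032, payoff=0.0000, prob=0.001495
UUDUD: M=218.3328, payoff=0.0000, prob=0.010468
DDUUD: M=110.8800, payoff=0.0000, prob=0.001495
UDUUD: M=191.5200, payoff=45.6506, prob=0.010468
DUUUD: M=164.2736, payoff=45.6506, prob=0.010468
UUUUD: M=283.7453, payoff=0.0000, prob=0.073273
DDDDU: M=110.8800, payoff=0.0000, prob=0.000214
UDDDU: M=191.5200, payoff=0.0000, prob=0.001495
DUDDU: M=126.4032, payoff=0.0000, prob=0.001495
UUDDU: M=218.3328, payoff=0.0000, prob=0.010468
DDUDU: M=110.8800, payoff=0.0000, prob=0.001495
UDUDU: M=191.5200, payoff=45.6506, prob=0.010468
DUUDU: M=144.0996, payoff=45.6506, prob=0.010468
UUUDU: M=248.8994, payoff=0.0000, prob=0.073273
DDDUU: M=110.8800, payoff=0.0000, prob=0.001495
UDDUU: M=191.5200, payoff=45.6506, prob=0.010468
DUDUU: M=126.4032, payoff=45.6506, prob=0.010468
UUDUU: M=218.3328, payoff=0.0000, prob=0.073273
DDUUU: M=110.8800, payoff=45.6506, prob=0.010468
UDUUU: M=191.5200, payoff=124.5019, prob=0.073273
DUUUU: M=187.2719, payoff=124.5019, prob=0.073273
UUUUU: M=323.4696, payoff=0.0000, prob=0.512909
Price = Σ prob·payoff / R^5 = 21.590124 / 1.469328 = 14.6939

price = 14.6939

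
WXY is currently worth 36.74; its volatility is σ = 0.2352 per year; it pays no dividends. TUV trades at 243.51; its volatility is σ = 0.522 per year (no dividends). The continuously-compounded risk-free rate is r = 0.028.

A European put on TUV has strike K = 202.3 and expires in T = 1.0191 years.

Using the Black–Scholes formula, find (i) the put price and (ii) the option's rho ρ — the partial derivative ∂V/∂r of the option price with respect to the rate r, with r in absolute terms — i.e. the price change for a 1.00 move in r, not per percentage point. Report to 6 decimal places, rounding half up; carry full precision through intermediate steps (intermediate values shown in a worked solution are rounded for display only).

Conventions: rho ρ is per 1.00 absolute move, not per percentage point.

price = 25.897878
ρ = -88.829259

σ√T = 0.522·√1.0191 = 0.526962
d₁ = (ln(S/K) + (r+σ²/2)T) / (σ√T) = (ln(243.51/202.3) + (0.028+0.522²/2)·1.0191) / 0.526962 = (0.185406 + 0.167379) / 0.526962 = 0.669471
d₂ = d₁ − σ√T = 0.669471 − 0.526962 = 0.142509
e^{−rT} = 0.971868
N(−d₁) = 0.251598,  N(−d₂) = 0.443339
Put price V = K·e^{−rT}·N(−d₂) − S·N(−d₁) = 87.164419 − 61.266541 = 25.897878
ρ = −K·T·e^{−rT}·N(−d₂) = -88.829259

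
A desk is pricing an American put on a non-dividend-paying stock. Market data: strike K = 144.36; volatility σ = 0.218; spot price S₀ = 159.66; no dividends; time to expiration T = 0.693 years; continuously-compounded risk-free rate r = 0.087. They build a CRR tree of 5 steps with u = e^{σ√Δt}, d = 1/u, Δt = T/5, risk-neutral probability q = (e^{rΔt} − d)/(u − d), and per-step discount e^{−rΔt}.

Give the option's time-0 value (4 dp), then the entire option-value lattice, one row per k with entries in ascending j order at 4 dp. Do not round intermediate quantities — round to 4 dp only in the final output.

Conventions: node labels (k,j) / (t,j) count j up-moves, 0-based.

price = 2.8481
tree:
2.8481
5.5534 0.7359
10.5340 1.6713 0.0000
19.2030 3.7960 0.0000 0.0000
28.9594 8.6218 0.0000 0.0000 0.0000
37.9552 19.2030 0.0000 0.0000 0.0000 0.0000

Δt=0.13860, u=1.08454, d=0.92205, q=0.55438, disc=e^(-rΔt)=0.98801
k=5 terminal: V=max(K-S,0) → 37.9552 19.2030 0.0000 0.0000 0.0000 0.0000
k=4: j=0 S=115.4006 intr=28.9594 cont=27.2291 V=28.9594[EX]; j=1 S=135.7382 intr=8.6218 cont=8.4548 V=8.6218[EX]; j=2 S=159.6600 intr=0.0000 cont=0.0000 V=0.0000[hold]; j=3 S=187.7977 intr=0.0000 cont=0.0000 V=0.0000[hold]; j=4 S=220.8941 intr=0.0000 cont=0.0000 V=0.0000[hold]
k=3: j=0 S=125.1570 intr=19.2030 cont=17.4728 V=19.2030[EX]; j=1 S=147.2140 intr=0.0000 cont=3.7960 V=3.7960[hold]; j=2 S=173.1582 intr=0.0000 cont=0.0000 V=0.0000[hold]; j=3 S=203.6747 intr=0.0000 cont=0.0000 V=0.0000[hold]
k=2: j=0 S=135.7382 intr=8.6218 cont=10.5340 V=10.5340[hold]; j=1 S=159.6600 intr=0.0000 cont=1.6713 V=1.6713[hold]; j=2 S=187.7977 intr=0.0000 cont=0.0000 V=0.0000[hold]
k=1: j=0 S=147.2140 intr=0.0000 cont=5.5534 V=5.5534[hold]; j=1 S=173.1582 intr=0.0000 cont=0.7359 V=0.7359[hold]
k=0: j=0 S=159.6600 intr=0.0000 cont=2.8481 V=2.8481[hold]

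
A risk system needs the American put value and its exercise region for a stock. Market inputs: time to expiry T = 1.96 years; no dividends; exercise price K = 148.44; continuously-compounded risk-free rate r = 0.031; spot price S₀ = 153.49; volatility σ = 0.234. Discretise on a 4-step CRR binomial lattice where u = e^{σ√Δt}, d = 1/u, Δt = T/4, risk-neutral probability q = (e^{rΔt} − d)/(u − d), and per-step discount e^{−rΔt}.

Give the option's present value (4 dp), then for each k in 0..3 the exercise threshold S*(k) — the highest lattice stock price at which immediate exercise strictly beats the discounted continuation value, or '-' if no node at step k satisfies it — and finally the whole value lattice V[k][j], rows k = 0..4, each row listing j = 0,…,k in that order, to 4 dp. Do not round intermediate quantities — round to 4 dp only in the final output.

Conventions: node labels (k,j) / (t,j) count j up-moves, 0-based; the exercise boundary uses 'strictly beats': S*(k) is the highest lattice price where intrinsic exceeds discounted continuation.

Δt=0.49000  u=1.17798  d=0.84891  q=0.50565  discount=0.98492
step 4 (expiry): payoffs max(K−S,0) = 68.7268 37.8272 0.0000 0.0000 0.0000
step 3: (k=3,j=0): S=93.9005, K−S=54.5395, hold=52.3018 ⇒ V=54.5395 exercise | (k=3,j=1): S=130.2995, K−S=18.1405, hold=18.4178 ⇒ V=18.4178 continue | (k=3,j=2): S=180.8080, K−S=0.0000, hold=0.0000 ⇒ V=0.0000 continue | (k=3,j=3): S=250.8952, K−S=0.0000, hold=0.0000 ⇒ V=0.0000 continue  boundary S*=93.9005
step 2: (k=2,j=0): S=110.6128, K−S=37.8272, hold=35.7276 ⇒ V=37.8272 exercise | (k=2,j=1): S=153.4900, K−S=0.0000, hold=8.9675 ⇒ V=8.9675 continue | (k=2,j=2): S=212.9879, K−S=0.0000, hold=0.0000 ⇒ V=0.0000 continue  boundary S*=110.6128
step 1: (k=1,j=0): S=130.2995, K−S=18.1405, hold=22.8839 ⇒ V=22.8839 continue | (k=1,j=1): S=180.8080, K−S=0.0000, hold=4.3662 ⇒ V=4.3662 continue  boundary S*=-
step 0: (k=0,j=0): S=153.4900, K−S=0.0000, hold=13.3165 ⇒ V=13.3165 continue  boundary S*=-

price = 13.3165
boundary = - - 110.6128 93.9005
tree:
13.3165
22.8839 4.3662
37.8272 8.9675 0.0000
54.5395 18.4178 0.0000 0.0000
68.7268 37.8272 0.0000 0.0000 0.0000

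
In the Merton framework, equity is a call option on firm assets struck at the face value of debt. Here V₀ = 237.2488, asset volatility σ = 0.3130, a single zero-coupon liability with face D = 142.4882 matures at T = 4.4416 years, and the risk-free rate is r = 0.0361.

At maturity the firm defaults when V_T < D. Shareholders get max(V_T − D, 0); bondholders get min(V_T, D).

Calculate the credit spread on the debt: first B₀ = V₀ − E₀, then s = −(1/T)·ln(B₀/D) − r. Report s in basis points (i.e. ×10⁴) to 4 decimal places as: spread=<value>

spread=168.2121

Equity is a call on the firm's assets struck at D = 142.4882:
d₁ = [ln(V₀/D) + (r + σ²/2)T] / (σ√T)
   = [ln(237.2488/142.4882) + (0.0361 + 0.5·0.3130²)·4.4416] / (0.3130·√4.4416)
   = [0.509850 + 0.377911] / 0.659651 = 1.345805
d₂ = d₁ − σ√T = 1.345805 − 0.659651 = 0.686155
N(d₁) = 0.910817,  N(d₂) = 0.753692,  e^(−rT) = 0.851853
E₀ = V₀·N(d₁) − D·e^(−rT)·N(d₂)
   = 237.2488·0.910817 − 142.4882·0.851853·0.753692 = 124.607961
B₀ = V₀ − E₀ = 237.2488 − 124.607961 = 112.640839
spread = −(1/T)·ln(B₀/D) − r = −(1/4.4416)·ln(112.640839/142.4882) − 0.0361 = 0.01682121
in basis points: 0.01682121 × 10⁴ = 168.2121 bp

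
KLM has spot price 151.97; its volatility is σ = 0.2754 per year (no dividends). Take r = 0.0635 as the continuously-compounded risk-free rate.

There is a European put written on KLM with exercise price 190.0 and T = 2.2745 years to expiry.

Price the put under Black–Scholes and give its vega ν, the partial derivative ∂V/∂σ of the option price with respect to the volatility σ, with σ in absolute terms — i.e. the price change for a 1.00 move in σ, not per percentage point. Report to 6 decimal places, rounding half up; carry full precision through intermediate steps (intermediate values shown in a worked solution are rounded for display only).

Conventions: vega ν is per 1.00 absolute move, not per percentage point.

σ√T = 0.2754·√2.2745 = 0.415343
d₁ = (ln(S/K) + (r+σ²/2)T) / (σ√T) = (ln(151.97/190.0) + (0.0635+0.2754²/2)·2.2745) / 0.415343 = (-0.223341 + 0.230686) / 0.415343 = 0.017684
d₂ = d₁ − σ√T = 0.017684 − 0.415343 = -0.397660
e^{−rT} = 0.865515
N(−d₁) = 0.492946,  N(−d₂) = 0.654559
Put price V = K·e^{−rT}·N(−d₂) − S·N(−d₁) = 107.640868 − 74.912954 = 32.727914
φ(d₁) = (1/√(2π))·e^{−d₁²/2} = 0.398880
ν = S·φ(d₁)·√T = 91.420375

price = 32.727914
ν = 91.420375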